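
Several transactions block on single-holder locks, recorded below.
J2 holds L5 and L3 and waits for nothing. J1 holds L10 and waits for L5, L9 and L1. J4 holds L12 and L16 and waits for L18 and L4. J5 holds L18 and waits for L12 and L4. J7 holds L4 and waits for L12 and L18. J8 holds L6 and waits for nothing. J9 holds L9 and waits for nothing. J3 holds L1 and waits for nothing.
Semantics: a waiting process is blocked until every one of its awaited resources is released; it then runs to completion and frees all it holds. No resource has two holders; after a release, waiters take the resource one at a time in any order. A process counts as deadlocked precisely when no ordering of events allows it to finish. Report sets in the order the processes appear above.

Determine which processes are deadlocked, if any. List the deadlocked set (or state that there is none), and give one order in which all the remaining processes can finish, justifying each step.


Deadlocked: J4, J5 and J7.
Key observation: J4 -> J5 -> J4 is a circular wait — nothing in it can go first; J7 is caught in further circular waits.
The rest can finish in the order J3, J8, J9, J2, J1.
Check, step by step:
  J3: no waits; runs immediately, freeing L1
  J8: no waits; runs immediately, freeing L6
  J9: no waits; runs immediately, freeing L9
  J2: no waits; runs immediately, freeing L5 and L3
  J1: everything it awaited (L5, L9 and L1) is free; runs, freeing L10


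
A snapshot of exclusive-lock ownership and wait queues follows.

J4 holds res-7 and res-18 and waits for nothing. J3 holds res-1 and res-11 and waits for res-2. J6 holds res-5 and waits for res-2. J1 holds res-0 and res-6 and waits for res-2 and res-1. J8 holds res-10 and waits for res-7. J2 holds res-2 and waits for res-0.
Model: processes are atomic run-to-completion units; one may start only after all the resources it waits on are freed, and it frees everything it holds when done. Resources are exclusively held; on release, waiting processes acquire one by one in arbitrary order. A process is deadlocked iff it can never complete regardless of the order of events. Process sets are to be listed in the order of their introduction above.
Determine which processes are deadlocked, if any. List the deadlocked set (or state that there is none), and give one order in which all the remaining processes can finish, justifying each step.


The deadlocked set is J3, J6, J1 and J2.
Key observation: the cycle J3 -> J2 -> J1 -> J3 can never break — each member waits on the next; J6 waits into the deadlock from upstream.
The rest can finish in the order J4, J8.
Check, step by step:
  run J4 (it waits on nothing); releases res-7 and res-18
  J8: everything it awaited (res-7) is free; runs, freeing res-10


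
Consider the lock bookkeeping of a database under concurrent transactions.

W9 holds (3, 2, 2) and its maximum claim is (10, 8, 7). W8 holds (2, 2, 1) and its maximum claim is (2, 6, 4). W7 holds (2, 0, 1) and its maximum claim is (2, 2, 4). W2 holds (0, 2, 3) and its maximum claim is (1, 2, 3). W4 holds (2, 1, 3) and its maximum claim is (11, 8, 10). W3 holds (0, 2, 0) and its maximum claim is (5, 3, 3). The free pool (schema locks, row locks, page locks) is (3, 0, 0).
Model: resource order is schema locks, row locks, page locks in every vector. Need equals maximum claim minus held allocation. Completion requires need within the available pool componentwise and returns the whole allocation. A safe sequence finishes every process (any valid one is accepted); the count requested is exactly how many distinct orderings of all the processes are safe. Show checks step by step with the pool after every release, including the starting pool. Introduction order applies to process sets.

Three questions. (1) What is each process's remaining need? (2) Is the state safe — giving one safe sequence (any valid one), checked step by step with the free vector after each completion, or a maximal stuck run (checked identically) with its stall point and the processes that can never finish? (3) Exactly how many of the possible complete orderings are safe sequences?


(1) Outstanding need per process (order schema locks, row locks, page locks):
  W9: (7, 6, 5)
  W8: (0, 4, 3)
  W7: (0, 2, 3)
  W2: (1, 0, 0)
  W4: (9, 7, 7)
  W3: (5, 1, 3)
(2) The state is SAFE; one workable sequence: W2, W7, W3, W8, W9, W4.
Key observation: reading the order forward, W7 is the first process whose need (0, 2, 3) meets the free pool (3, 2, 3) exactly on a resource it requests.
Check, step by step:
  pool = (3, 0, 0)
  W2: need (1, 0, 0) fits (3, 0, 0); releases (0, 2, 3), pool now (3, 2, 3)
  W7: need (0, 2, 3) fits (3, 2, 3); releases (2, 0, 1), pool now (5, 2, 4)
  W3: need (5, 1, 3) fits (5, 2, 4); releases (0, 2, 0), pool now (5, 4, 4)
  W8: need (0, 4, 3) fits (5, 4, 4); releases (2, 2, 1), pool now (7, 6, 5)
  W9: need (7, 6, 5) fits (7, 6, 5); releases (3, 2, 2), pool now (10, 8, 7)
  W4: need (9, 7, 7) fits (10, 8, 7); releases (2, 1, 3), pool now (12, 9, 10)
(3) The exact count: 1 of the possible complete orderings is a safe sequence.


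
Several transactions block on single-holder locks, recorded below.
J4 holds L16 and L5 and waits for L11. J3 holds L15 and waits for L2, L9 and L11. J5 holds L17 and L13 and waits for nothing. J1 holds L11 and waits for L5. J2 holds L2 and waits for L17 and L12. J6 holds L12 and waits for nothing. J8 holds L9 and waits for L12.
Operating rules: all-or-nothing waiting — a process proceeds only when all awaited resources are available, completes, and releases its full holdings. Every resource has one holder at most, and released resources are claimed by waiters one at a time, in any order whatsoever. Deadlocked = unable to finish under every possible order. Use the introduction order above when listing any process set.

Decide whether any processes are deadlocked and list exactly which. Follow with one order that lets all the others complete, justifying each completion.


Deadlocked: J4, J3 and J1.
Key observation: nobody on the ring J4 -> J1 -> J4 can start until another member finishes, which never happens; J3 waits into the deadlock from upstream.
One completion order for the rest: J6, J5, J2, J8.
Check, step by step:
  run J6 (it waits on nothing); releases L12
  run J5 (it waits on nothing); releases L17 and L13
  J2: everything it awaited (L17 and L12) is free; runs, freeing L2
  J8: everything it awaited (L12) is free; runs, freeing L9


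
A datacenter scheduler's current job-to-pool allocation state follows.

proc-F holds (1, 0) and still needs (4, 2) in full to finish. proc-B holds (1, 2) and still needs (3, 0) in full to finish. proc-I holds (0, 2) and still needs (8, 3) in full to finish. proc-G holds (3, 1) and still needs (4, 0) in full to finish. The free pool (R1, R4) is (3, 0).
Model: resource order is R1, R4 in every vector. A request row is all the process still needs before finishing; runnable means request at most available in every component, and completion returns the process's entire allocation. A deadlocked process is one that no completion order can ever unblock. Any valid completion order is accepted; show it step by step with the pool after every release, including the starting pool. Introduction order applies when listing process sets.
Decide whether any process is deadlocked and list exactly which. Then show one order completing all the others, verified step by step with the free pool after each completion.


Nothing here is deadlocked.
Key observation: proc-B fits the free pool immediately, and its release cascades until everyone finishes.
One completion order for the rest: proc-B, proc-G, proc-F, proc-I. Step-by-step check:
  pool = (3, 0)
  run proc-B (needs (3, 0), free (3, 0)); after release of (1, 2) the pool is (4, 2)
  run proc-G (needs (4, 0), free (4, 2)); after release of (3, 1) the pool is (7, 3)
  run proc-F (needs (4, 2), free (7, 3)); after release of (1, 0) the pool is (8, 3)
  run proc-I (needs (8, 3), free (8, 3)); after release of (0, 2) the pool is (8, 5)


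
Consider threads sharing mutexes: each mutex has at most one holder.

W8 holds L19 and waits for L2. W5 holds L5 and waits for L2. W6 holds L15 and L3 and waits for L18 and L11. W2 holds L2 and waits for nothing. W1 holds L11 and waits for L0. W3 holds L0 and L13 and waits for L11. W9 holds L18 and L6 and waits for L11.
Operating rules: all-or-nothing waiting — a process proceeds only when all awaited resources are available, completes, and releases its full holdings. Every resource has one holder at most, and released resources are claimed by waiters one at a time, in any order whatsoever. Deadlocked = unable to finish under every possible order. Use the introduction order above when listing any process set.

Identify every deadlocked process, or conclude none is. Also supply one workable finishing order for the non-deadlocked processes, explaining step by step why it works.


The deadlocked set is W6, W1, W3 and W9.
Key observation: nobody on the ring W1 -> W3 -> W1 can start until another member finishes, which never happens; W6 and W9 wait into the deadlock from upstream.
One completion order for the rest: W2, W5, W8.
Check, step by step:
  run W2 (it waits on nothing); releases L2
  run W5 (all its waits — L2 — are resolved); releases L5
  run W8 (all its waits — L2 — are resolved); releases L19


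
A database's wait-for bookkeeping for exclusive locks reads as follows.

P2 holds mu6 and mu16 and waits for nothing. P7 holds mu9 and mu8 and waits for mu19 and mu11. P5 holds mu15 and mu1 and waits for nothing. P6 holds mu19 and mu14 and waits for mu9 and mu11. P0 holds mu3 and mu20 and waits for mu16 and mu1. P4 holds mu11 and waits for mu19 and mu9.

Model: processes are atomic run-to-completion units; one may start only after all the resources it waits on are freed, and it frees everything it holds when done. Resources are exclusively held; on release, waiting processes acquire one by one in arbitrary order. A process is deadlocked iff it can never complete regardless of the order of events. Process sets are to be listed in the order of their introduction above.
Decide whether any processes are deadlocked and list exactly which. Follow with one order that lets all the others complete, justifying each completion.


Deadlocked: P7, P6 and P4.
Key observation: P7 -> P6 -> P7 is a circular wait — nothing in it can go first; P4 is caught in further circular waits.
One completion order for the rest: P5, P2, P0.
Walking it through:
  P5: no waits; runs immediately, freeing mu15 and mu1
  P2: no waits; runs immediately, freeing mu6 and mu16
  run P0 (all its waits — mu16 and mu1 — are resolved); releases mu3 and mu20


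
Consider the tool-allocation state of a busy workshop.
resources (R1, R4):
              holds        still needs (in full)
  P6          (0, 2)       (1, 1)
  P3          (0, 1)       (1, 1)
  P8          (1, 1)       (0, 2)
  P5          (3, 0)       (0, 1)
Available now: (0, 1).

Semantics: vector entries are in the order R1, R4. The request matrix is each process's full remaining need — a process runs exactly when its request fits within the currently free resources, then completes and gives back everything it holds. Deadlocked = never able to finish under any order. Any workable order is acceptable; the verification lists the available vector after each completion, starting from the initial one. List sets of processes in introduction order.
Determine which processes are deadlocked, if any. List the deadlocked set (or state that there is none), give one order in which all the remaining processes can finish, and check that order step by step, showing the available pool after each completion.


No process is deadlocked.
Key observation: the pool covers P5 at once, and every later process fits after earlier releases.
One completion order for the rest: P5, P6, P3, P8. Walking it through:
  pool = (0, 1)
  P5 needs (0, 1) <= (0, 1) -> finishes; pool += (3, 0) = (3, 1)
  P6 needs (1, 1) <= (3, 1) -> finishes; pool += (0, 2) = (3, 3)
  P3 needs (1, 1) <= (3, 3) -> finishes; pool += (0, 1) = (3, 4)
  P8 needs (0, 2) <= (3, 4) -> finishes; pool += (1, 1) = (4, 5)


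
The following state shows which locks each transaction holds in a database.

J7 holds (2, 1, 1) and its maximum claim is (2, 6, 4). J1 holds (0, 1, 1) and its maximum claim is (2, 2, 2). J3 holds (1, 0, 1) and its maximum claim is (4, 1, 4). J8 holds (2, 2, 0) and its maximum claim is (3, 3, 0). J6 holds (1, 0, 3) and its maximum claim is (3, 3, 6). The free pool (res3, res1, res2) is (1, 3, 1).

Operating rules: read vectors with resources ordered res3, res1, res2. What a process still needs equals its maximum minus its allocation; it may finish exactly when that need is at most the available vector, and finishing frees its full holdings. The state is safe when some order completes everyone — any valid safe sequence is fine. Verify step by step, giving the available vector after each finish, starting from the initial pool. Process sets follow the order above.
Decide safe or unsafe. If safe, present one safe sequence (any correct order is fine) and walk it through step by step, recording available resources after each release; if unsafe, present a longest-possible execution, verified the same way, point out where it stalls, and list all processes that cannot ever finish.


UNSAFE.
Key observation: the wall is res2: completing J8, J1 brings the pool only to (3, 6, 2), and all the rest need more.
Going as far as possible: J8, J1; after that, nothing fits. Step-by-step check:
  pool = (1, 3, 1)
  J8 needs (1, 1, 0) <= (1, 3, 1) -> finishes; pool += (2, 2, 0) = (3, 5, 1)
  J1 needs (2, 1, 1) <= (3, 5, 1) -> finishes; pool += (0, 1, 1) = (3, 6, 2)
  J7 still needs (0, 5, 3) but only (3, 6, 2) is free — short on res2
  J3 still needs (3, 1, 3) but only (3, 6, 2) is free — short on res2
  J6 still needs (2, 3, 3) but only (3, 6, 2) is free — short on res2
Permanently blocked: J7, J3 and J6.


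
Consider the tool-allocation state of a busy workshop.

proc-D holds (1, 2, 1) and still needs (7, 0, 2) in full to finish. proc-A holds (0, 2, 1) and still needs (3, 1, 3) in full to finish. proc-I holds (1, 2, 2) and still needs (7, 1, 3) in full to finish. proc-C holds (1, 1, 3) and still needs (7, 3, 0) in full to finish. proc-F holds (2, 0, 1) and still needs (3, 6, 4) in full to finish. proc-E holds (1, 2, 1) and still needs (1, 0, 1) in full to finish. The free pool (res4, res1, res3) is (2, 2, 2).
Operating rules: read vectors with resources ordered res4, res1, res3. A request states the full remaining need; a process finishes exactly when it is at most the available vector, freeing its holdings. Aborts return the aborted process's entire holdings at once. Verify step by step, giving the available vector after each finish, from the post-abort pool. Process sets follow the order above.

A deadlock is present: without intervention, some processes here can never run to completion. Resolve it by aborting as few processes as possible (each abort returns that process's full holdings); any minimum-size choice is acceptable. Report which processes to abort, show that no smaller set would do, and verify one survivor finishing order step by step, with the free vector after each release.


Minimum abort set: proc-I and proc-C.
Key observation: the deadlocked proc-D becomes finishable only because proc-I and proc-C released (2, 3, 5); it completes at step 4 below.
Minimality, checking each single-abort alternative: proc-D alone leaves proc-I blocked (short on res4); proc-A alone leaves proc-D blocked (short on res4); proc-I alone leaves proc-D blocked (short on res4); proc-C alone leaves proc-D blocked (short on res4); proc-F alone leaves proc-D blocked (short on res4); proc-E alone leaves proc-D blocked (short on res4).
One survivor order: proc-A, proc-E, proc-F, proc-D. Walking it through (post-abort pool first):
  pool = (4, 5, 7)
  proc-A needs (3, 1, 3) <= (4, 5, 7) -> finishes; pool += (0, 2, 1) = (4, 7, 8)
  proc-E needs (1, 0, 1) <= (4, 7, 8) -> finishes; pool += (1, 2, 1) = (5, 9, 9)
  proc-F needs (3, 6, 4) <= (5, 9, 9) -> finishes; pool += (2, 0, 1) = (7, 9, 10)
  proc-D needs (7, 0, 2) <= (7, 9, 10) -> finishes; pool += (1, 2, 1) = (8, 11, 11)


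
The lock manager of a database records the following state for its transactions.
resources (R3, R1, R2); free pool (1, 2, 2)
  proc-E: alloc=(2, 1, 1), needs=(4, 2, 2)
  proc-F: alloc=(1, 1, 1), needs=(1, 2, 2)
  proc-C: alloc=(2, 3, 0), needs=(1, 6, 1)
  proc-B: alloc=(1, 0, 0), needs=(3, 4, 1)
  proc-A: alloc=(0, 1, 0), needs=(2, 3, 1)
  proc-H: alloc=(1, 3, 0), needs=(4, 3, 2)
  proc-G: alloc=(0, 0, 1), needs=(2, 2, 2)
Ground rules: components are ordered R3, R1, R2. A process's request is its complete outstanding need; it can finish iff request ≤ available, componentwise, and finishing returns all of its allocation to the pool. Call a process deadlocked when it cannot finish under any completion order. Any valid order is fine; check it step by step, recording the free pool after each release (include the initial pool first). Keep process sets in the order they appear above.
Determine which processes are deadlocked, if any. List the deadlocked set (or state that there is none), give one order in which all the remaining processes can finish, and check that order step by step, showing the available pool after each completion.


The deadlocked set is proc-E, proc-C, proc-B and proc-H.
Key observation: after proc-F, proc-G, proc-A the pool peaks at (2, 4, 4), and each blocked process is short somewhere: proc-E on R3; proc-C on R1; proc-B on R3; proc-H on R3.
A valid finishing order for the others: proc-F, proc-G, proc-A. Step-by-step check:
  pool = (1, 2, 2)
  proc-F needs (1, 2, 2) <= (1, 2, 2) -> finishes; pool += (1, 1, 1) = (2, 3, 3)
  proc-G needs (2, 2, 2) <= (2, 3, 3) -> finishes; pool += (0, 0, 1) = (2, 3, 4)
  proc-A needs (2, 3, 1) <= (2, 3, 4) -> finishes; pool += (0, 1, 0) = (2, 4, 4)
The blocked processes can never fit:
  proc-E cannot run: need (4, 2, 2) vs free (2, 4, 4) (insufficient R3)
  proc-C cannot run: need (1, 6, 1) vs free (2, 4, 4) (insufficient R1)
  proc-B cannot run: need (3, 4, 1) vs free (2, 4, 4) (insufficient R3)
  proc-H cannot run: need (4, 3, 2) vs free (2, 4, 4) (insufficient R3)


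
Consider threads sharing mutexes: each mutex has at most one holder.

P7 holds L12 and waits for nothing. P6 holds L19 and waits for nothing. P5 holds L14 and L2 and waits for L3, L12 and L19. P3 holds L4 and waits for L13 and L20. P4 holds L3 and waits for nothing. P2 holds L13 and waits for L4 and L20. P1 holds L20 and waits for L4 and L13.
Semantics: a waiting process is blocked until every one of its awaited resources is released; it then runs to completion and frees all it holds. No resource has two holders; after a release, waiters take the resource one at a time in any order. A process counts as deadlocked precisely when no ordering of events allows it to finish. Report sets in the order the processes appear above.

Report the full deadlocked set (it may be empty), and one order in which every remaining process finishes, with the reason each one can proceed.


Deadlocked set: P3, P2 and P1.
Key observation: nobody on the ring P3 -> P2 -> P3 can start until another member finishes, which never happens; P1 is caught in further circular waits.
One completion order for the rest: P6, P7, P4, P5.
Check, step by step:
  P6: no waits; runs immediately, freeing L19
  P7: no waits; runs immediately, freeing L12
  P4: no waits; runs immediately, freeing L3
  P5: everything it awaited (L3, L12 and L19) is free; runs, freeing L14 and L2


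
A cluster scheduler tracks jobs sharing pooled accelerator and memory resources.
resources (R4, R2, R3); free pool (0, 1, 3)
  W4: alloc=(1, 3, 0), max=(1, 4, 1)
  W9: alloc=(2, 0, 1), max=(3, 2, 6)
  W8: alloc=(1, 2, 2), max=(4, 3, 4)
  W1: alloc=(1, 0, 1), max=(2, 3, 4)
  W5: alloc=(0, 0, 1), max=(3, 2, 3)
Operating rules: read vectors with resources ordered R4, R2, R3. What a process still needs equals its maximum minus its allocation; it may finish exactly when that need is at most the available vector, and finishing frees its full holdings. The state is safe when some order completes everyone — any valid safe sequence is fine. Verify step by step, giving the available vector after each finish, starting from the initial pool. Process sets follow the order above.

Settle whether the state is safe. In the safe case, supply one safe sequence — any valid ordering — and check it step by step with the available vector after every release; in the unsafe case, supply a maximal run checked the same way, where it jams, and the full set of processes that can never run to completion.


The state is UNSAFE.
Key observation: after W4, W1 the pool peaks at (2, 4, 4), and each blocked process is short somewhere: W9 on R3; W8 on R4; W5 on R4.
Going as far as possible: W4, W1; after that, nothing fits. Check, step by step:
  pool = (0, 1, 3)
  run W4 (needs (0, 1, 1), free (0, 1, 3)); after release of (1, 3, 0) the pool is (1, 4, 3)
  run W1 (needs (1, 3, 3), free (1, 4, 3)); after release of (1, 0, 1) the pool is (2, 4, 4)
  W9 still needs (1, 2, 5) but only (2, 4, 4) is free — short on R3
  W8 still needs (3, 1, 2) but only (2, 4, 4) is free — short on R4
  W5 still needs (3, 2, 2) but only (2, 4, 4) is free — short on R4
Never able to finish: W9, W8 and W5.


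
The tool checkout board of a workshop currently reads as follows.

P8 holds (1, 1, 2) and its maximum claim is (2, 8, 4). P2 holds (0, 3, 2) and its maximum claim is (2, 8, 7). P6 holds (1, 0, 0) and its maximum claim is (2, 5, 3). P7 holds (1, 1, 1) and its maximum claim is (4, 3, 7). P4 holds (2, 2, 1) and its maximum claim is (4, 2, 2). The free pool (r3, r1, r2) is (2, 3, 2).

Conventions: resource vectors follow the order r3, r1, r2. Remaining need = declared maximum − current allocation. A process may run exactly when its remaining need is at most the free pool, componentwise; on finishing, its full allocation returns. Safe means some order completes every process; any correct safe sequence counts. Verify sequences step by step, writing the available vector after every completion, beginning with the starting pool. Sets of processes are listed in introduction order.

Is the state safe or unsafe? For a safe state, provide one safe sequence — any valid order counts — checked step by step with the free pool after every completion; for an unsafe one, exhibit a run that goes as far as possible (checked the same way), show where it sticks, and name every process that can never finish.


UNSAFE — no complete ordering exists.
Key observation: after P4, P6 the pool peaks at (5, 5, 3), and each blocked process is short somewhere: P8 on r1; P2 on r2; P7 on r2.
The run P4, P6 cannot be extended any further. Step-by-step check:
  pool = (2, 3, 2)
  P4 needs (2, 0, 1) <= (2, 3, 2) -> finishes; pool += (2, 2, 1) = (4, 5, 3)
  P6 needs (1, 5, 3) <= (4, 5, 3) -> finishes; pool += (1, 0, 0) = (5, 5, 3)
  P8 still needs (1, 7, 2) but only (5, 5, 3) is free — short on r1
  P2 still needs (2, 5, 5) but only (5, 5, 3) is free — short on r2
  P7 still needs (3, 2, 6) but only (5, 5, 3) is free — short on r2
Permanently blocked: P8, P2 and P7.


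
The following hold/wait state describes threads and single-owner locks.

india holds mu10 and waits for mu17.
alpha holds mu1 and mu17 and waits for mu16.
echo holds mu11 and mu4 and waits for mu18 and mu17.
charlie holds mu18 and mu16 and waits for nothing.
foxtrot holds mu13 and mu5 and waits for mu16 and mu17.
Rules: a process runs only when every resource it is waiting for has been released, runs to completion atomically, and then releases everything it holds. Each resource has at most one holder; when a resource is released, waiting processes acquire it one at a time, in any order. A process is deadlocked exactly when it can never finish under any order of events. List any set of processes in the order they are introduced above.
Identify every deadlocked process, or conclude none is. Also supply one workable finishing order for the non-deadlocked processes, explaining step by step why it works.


No process is deadlocked.
Key observation: every chain of waits terminates; starting from the processes that wait on nothing, all the rest unlock in turn.
A valid finishing order for the others: charlie, alpha, foxtrot, india, echo.
Check, step by step:
  charlie: no waits; runs immediately, freeing mu18 and mu16
  run alpha (all its waits — mu16 — are resolved); releases mu1 and mu17
  run foxtrot (all its waits — mu16 and mu17 — are resolved); releases mu13 and mu5
  run india (all its waits — mu17 — are resolved); releases mu10
  run echo (all its waits — mu18 and mu17 — are resolved); releases mu11 and mu4


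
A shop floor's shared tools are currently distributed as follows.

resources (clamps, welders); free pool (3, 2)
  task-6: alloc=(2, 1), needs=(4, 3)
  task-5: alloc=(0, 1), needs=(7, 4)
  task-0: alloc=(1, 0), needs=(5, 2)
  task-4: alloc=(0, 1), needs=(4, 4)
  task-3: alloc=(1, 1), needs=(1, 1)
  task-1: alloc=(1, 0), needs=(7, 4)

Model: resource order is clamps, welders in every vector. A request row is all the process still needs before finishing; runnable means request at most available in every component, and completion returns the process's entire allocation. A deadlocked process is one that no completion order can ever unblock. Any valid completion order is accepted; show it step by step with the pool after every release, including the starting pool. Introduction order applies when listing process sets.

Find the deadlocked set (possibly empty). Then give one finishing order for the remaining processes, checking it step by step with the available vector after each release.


The deadlocked set is empty.
Key observation: starting with task-3, each completion frees enough for the next — no one is permanently blocked.
The rest can finish in the order task-3, task-6, task-0, task-5, task-1, task-4. Walking it through:
  pool = (3, 2)
  task-3 needs (1, 1) <= (3, 2) -> finishes; pool += (1, 1) = (4, 3)
  task-6 needs (4, 3) <= (4, 3) -> finishes; pool += (2, 1) = (6, 4)
  task-0 needs (5, 2) <= (6, 4) -> finishes; pool += (1, 0) = (7, 4)
  task-5 needs (7, 4) <= (7, 4) -> finishes; pool += (0, 1) = (7, 5)
  task-1 needs (7, 4) <= (7, 5) -> finishes; pool += (1, 0) = (8, 5)
  task-4 needs (4, 4) <= (8, 5) -> finishes; pool += (0, 1) = (8, 6)


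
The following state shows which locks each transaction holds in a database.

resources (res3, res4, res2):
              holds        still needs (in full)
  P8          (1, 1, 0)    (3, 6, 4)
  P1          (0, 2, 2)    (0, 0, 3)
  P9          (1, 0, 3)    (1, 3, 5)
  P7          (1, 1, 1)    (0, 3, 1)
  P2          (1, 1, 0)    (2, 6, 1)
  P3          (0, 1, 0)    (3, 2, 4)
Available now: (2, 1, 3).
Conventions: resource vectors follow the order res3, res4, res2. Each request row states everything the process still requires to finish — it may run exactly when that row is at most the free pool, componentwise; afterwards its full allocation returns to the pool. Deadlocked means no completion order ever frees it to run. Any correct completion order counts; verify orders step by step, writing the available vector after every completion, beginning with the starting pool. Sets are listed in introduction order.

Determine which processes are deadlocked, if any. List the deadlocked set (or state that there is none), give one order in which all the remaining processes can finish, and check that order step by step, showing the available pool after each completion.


Deadlocked: P8 and P2.
Key observation: P1, P9, P7, P3 can finish, but then (4, 5, 9) is all there is, and the blocked group's res4 demands exceed it.
One completion order for the rest: P1, P9, P7, P3. Verifying each step:
  pool = (2, 1, 3)
  P1 needs (0, 0, 3) <= (2, 1, 3) -> finishes; pool += (0, 2, 2) = (2, 3, 5)
  P9 needs (1, 3, 5) <= (2, 3, 5) -> finishes; pool += (1, 0, 3) = (3, 3, 8)
  P7 needs (0, 3, 1) <= (3, 3, 8) -> finishes; pool += (1, 1, 1) = (4, 4, 9)
  P3 needs (3, 2, 4) <= (4, 4, 9) -> finishes; pool += (0, 1, 0) = (4, 5, 9)
None of the blocked processes ever fits:
  P8 still needs (3, 6, 4) but only (4, 5, 9) is free — short on res4
  P2 still needs (2, 6, 1) but only (4, 5, 9) is free — short on res4


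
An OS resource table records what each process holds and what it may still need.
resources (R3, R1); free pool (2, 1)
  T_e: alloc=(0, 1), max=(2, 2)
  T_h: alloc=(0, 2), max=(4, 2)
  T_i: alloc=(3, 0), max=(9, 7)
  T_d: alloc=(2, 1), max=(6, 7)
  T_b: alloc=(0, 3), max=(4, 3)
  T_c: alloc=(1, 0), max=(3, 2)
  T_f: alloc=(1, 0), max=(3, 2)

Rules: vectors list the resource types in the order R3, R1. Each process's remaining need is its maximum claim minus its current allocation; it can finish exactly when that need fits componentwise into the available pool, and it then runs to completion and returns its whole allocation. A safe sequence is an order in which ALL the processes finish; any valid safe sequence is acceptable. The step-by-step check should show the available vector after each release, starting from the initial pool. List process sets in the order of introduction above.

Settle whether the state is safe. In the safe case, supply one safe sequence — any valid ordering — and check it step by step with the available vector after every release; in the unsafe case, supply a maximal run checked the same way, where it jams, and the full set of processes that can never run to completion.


The state is SAFE; one workable sequence: T_e, T_c, T_f, T_h, T_b, T_d, T_i.
Key observation: the first exact fit in this order is T_e — it needs (2, 1) with (2, 1) free, meeting a requested resource to the last unit.
Check, step by step:
  pool = (2, 1)
  run T_e (needs (2, 1), free (2, 1)); after release of (0, 1) the pool is (2, 2)
  run T_c (needs (2, 2), free (2, 2)); after release of (1, 0) the pool is (3, 2)
  run T_f (needs (2, 2), free (3, 2)); after release of (1, 0) the pool is (4, 2)
  run T_h (needs (4, 0), free (4, 2)); after release of (0, 2) the pool is (4, 4)
  run T_b (needs (4, 0), free (4, 4)); after release of (0, 3) the pool is (4, 7)
  run T_d (needs (4, 6), free (4, 7)); after release of (2, 1) the pool is (6, 8)
  run T_i (needs (6, 7), free (6, 8)); after release of (3, 0) the pool is (9, 8)


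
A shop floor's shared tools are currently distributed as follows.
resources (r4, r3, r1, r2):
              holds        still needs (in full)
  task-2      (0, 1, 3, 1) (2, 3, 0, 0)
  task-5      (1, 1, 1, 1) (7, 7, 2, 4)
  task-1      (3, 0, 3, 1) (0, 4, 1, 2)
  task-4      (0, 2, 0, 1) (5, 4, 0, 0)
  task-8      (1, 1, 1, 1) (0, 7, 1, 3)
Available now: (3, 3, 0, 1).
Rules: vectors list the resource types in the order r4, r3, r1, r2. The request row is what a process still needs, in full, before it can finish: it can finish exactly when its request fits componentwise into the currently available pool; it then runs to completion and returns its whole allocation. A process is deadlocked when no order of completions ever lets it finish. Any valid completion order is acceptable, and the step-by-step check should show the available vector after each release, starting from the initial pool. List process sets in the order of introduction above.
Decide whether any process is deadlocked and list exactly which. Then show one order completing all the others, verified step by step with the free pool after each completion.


The deadlocked set is task-5 and task-8.
Key observation: the wall is r3: completing task-2, task-1, task-4 brings the pool only to (6, 6, 6, 4), and all the rest need more.
A valid finishing order for the others: task-2, task-1, task-4. Verifying each step:
  pool = (3, 3, 0, 1)
  task-2: need (2, 3, 0, 0) fits (3, 3, 0, 1); releases (0, 1, 3, 1), pool now (3, 4, 3, 2)
  task-1: need (0, 4, 1, 2) fits (3, 4, 3, 2); releases (3, 0, 3, 1), pool now (6, 4, 6, 3)
  task-4: need (5, 4, 0, 0) fits (6, 4, 6, 3); releases (0, 2, 0, 1), pool now (6, 6, 6, 4)
None of the blocked processes ever fits:
  task-5 still needs (7, 7, 2, 4) but only (6, 6, 6, 4) is free — short on r4 and r3
  task-8 still needs (0, 7, 1, 3) but only (6, 6, 6, 4) is free — short on r3


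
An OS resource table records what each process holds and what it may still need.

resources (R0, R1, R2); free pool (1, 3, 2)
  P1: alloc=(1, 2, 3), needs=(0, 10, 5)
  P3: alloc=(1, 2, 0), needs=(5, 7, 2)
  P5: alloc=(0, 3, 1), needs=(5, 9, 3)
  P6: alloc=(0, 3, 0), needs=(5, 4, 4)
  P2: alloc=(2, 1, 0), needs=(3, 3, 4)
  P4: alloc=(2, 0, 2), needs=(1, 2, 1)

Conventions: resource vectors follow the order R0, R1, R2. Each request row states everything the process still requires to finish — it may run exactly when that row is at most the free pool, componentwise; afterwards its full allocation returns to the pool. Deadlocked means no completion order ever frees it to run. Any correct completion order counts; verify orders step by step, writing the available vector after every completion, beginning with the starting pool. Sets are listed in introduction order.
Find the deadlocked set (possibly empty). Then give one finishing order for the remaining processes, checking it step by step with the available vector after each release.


The deadlocked set is empty.
Key observation: P4 fits the free pool immediately, and its release cascades until everyone finishes.
One completion order for the rest: P4, P2, P6, P3, P5, P1. Verifying each step:
  pool = (1, 3, 2)
  P4 needs (1, 2, 1) <= (1, 3, 2) -> finishes; pool += (2, 0, 2) = (3, 3, 4)
  P2 needs (3, 3, 4) <= (3, 3, 4) -> finishes; pool += (2, 1, 0) = (5, 4, 4)
  P6 needs (5, 4, 4) <= (5, 4, 4) -> finishes; pool += (0, 3, 0) = (5, 7, 4)
  P3 needs (5, 7, 2) <= (5, 7, 4) -> finishes; pool += (1, 2, 0) = (6, 9, 4)
  P5 needs (5, 9, 3) <= (6, 9, 4) -> finishes; pool += (0, 3, 1) = (6, 12, 5)
  P1 needs (0, 10, 5) <= (6, 12, 5) -> finishes; pool += (1, 2, 3) = (7, 14, 8)


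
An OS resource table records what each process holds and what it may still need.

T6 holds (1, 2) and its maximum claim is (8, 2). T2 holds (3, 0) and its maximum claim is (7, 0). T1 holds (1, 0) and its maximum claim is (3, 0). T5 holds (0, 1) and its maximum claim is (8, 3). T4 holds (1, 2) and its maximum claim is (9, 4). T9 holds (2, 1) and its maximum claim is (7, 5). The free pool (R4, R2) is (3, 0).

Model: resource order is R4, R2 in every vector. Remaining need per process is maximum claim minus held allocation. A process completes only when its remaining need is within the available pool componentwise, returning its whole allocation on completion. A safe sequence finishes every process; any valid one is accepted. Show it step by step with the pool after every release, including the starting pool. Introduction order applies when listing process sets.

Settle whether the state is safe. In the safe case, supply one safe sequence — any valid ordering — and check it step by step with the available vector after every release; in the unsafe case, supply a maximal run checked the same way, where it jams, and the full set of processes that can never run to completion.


SAFE. One safe sequence: T1, T2, T6, T4, T5, T9.
Key observation: T2 marks the first exact bind of the order: its need (4, 0) fits the free (4, 0) with zero slack on a requested resource.
Check, step by step:
  pool = (3, 0)
  T1: need (2, 0) fits (3, 0); releases (1, 0), pool now (4, 0)
  T2: need (4, 0) fits (4, 0); releases (3, 0), pool now (7, 0)
  T6: need (7, 0) fits (7, 0); releases (1, 2), pool now (8, 2)
  T4: need (8, 2) fits (8, 2); releases (1, 2), pool now (9, 4)
  T5: need (8, 2) fits (9, 4); releases (0, 1), pool now (9, 5)
  T9: need (5, 4) fits (9, 5); releases (2, 1), pool now (11, 6)


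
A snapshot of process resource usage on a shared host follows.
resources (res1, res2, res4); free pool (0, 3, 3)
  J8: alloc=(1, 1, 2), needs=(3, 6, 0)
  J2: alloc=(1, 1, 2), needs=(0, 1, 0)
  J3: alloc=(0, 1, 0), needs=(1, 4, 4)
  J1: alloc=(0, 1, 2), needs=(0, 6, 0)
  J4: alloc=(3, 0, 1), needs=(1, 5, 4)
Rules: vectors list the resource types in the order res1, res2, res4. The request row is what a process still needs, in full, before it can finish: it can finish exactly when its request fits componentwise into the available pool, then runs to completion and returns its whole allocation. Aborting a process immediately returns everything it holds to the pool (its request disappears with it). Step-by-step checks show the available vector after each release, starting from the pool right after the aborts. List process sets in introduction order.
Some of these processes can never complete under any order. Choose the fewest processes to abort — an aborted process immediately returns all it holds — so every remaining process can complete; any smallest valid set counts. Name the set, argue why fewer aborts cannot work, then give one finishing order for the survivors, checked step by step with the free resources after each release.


The answer: abort J1.
Key observation: the deadlocked J8 becomes finishable only because J1 released (0, 1, 2); it completes at step 4 below.
Minimality: the empty abort set fails — the state is deadlocked as it stands.
One survivor order: J2, J4, J3, J8. Verifying each step (post-abort pool first):
  pool = (0, 4, 5)
  J2: need (0, 1, 0) fits (0, 4, 5); releases (1, 1, 2), pool now (1, 5, 7)
  J4: need (1, 5, 4) fits (1, 5, 7); releases (3, 0, 1), pool now (4, 5, 8)
  J3: need (1, 4, 4) fits (4, 5, 8); releases (0, 1, 0), pool now (4, 6, 8)
  J8: need (3, 6, 0) fits (4, 6, 8); releases (1, 1, 2), pool now (5, 7, 10)


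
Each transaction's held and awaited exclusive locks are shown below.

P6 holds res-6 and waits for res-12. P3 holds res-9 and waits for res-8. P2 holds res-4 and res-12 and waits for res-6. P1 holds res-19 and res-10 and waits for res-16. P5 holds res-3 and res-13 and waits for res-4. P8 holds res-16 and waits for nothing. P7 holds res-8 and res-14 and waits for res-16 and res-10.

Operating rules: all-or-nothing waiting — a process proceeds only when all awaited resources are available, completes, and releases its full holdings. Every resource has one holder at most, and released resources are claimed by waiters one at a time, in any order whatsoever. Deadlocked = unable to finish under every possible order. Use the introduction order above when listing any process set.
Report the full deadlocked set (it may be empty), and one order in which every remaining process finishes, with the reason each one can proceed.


The deadlocked set is P6, P2 and P5.
Key observation: the waits loop around P6 -> P2 -> P6 with no way out; P5 waits into the deadlock from upstream.
One completion order for the rest: P8, P1, P7, P3.
Walking it through:
  P8 waits on nothing -> runs at once and releases res-16
  run P1 (all its waits — res-16 — are resolved); releases res-19 and res-10
  run P7 (all its waits — res-16 and res-10 — are resolved); releases res-8 and res-14
  run P3 (all its waits — res-8 — are resolved); releases res-9


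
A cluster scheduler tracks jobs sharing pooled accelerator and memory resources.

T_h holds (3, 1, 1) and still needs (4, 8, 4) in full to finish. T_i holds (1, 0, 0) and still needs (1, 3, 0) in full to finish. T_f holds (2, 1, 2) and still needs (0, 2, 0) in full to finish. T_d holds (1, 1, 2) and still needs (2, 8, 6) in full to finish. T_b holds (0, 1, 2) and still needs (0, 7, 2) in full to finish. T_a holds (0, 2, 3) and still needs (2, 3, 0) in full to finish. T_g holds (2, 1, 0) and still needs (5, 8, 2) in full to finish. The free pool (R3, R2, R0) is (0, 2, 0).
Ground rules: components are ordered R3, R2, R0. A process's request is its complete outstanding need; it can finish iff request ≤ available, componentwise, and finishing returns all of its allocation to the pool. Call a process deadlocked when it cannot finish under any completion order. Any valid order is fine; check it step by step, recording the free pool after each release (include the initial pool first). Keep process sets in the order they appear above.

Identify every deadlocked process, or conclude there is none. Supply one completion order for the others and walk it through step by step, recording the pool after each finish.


Deadlocked set: T_h, T_d, T_b and T_g.
Key observation: R2 is the bottleneck — with T_f, T_a, T_i done the pool holds (3, 5, 5), short of every remaining need.
The rest can finish in the order T_f, T_a, T_i. Verifying each step:
  pool = (0, 2, 0)
  run T_f (needs (0, 2, 0), free (0, 2, 0)); after release of (2, 1, 2) the pool is (2, 3, 2)
  run T_a (needs (2, 3, 0), free (2, 3, 2)); after release of (0, 2, 3) the pool is (2, 5, 5)
  run T_i (needs (1, 3, 0), free (2, 5, 5)); after release of (1, 0, 0) the pool is (3, 5, 5)
None of the blocked processes ever fits:
  blocked: T_h wants (4, 8, 4), pool (3, 5, 5) — not enough R3 and R2
  blocked: T_d wants (2, 8, 6), pool (3, 5, 5) — not enough R2 and R0
  blocked: T_b wants (0, 7, 2), pool (3, 5, 5) — not enough R2
  blocked: T_g wants (5, 8, 2), pool (3, 5, 5) — not enough R3 and R2
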